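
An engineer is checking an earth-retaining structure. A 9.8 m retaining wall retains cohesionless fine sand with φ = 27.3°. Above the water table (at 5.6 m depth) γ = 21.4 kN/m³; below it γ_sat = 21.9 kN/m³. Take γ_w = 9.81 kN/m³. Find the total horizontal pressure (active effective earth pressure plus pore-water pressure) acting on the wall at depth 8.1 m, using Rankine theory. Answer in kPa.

80.2 kPa

K_a = (1 − sin φ)/(1 + sin φ) = 0.3711.
γ' = 21.9 − 9.81 = 12.09 kN/m³.
Effective vertical stress at 8.1 m: σ'_v = 21.4×5.6 + 12.09×2.50 = 150.1 kPa.
σ'_h = K_a σ'_v = 0.3711 × 150.1 = 55.69 kPa; u = γ_w × 2.50 = 24.53 kPa.
Total σ_h = 55.69 + 24.53 = 80.22 kPa.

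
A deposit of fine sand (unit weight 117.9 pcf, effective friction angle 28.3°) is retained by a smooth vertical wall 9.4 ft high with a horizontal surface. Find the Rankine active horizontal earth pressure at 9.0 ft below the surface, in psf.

379 psf

K_a = (1 − sin φ)/(1 + sin φ) = 0.3568.
σ_h = K_a γ z = 0.3568 × 117.9 × 9.0 = 378.6 psf.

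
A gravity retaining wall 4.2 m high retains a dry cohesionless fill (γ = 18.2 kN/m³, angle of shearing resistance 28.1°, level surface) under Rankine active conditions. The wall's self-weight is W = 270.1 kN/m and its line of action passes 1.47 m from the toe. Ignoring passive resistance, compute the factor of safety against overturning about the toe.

K_a = tan²(45° − 28.1°/2) = 0.3596.
P_a = ½K_aγH² = 0.5×0.3596×18.2×4.2² = 57.73 kN/m, acting at H/3 = 1.400 m above the base.
Overturning moment M_o = P_a × H/3 = 57.73 × 1.400 = 80.82.
Resisting moment M_r = W × 1.47 = 270.1 × 1.47 = 397.0.
FS_overturning = M_r/M_o = 397.0/80.82 = 4.913.

4.91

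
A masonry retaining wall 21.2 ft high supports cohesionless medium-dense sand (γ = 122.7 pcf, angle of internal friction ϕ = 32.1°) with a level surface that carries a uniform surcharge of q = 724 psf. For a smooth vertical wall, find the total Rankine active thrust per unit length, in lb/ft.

13100 lb/ft

K_a = tan²(45° − φ/2) = 0.3060.
Soil triangle: ½ K_a γ H² = 0.5×0.3060×122.7×21.2² = 8437 lb/ft.
Surcharge rectangle: K_a q H = 0.3060×724×21.2 = 4697 lb/ft.
Total = 8437 + 4697 = 13130 lb/ft.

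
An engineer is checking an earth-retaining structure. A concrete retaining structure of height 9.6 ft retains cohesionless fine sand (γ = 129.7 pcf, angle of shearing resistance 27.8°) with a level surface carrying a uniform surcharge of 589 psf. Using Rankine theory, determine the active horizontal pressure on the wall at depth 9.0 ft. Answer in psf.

K_a = (1 − sin φ)/(1 + sin φ) = 0.3639.
σ_v = γz + q = 129.7 × 9.0 + 589 = 1756 psf.
σ_h = K_a σ_v = 0.3639 × 1756 = 639.1 psf.

639 psf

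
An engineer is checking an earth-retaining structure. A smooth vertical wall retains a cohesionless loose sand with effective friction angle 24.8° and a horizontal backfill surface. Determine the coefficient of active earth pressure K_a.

0.409

K_a = (1 − sin φ)/(1 + sin φ) = (1 − sin 24.8°)/(1 + sin 24.8°) = 0.4090.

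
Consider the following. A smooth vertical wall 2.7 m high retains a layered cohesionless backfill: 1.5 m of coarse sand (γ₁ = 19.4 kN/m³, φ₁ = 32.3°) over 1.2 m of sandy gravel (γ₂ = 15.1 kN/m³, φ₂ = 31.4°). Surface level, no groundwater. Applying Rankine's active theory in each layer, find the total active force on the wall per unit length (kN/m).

21.0 kN/m

K_a1 = tan²(45°−32.3°/2) = 0.3035; K_a2 = tan²(45°−31.4°/2) = 0.3149.
Layer 1: σ at base = K_a1 γ₁ h₁ = 8.831 kPa; P₁ = ½×8.831×1.5 = 6.623.
Layer 2: σ_v at top = γ₁h₁ = 29.10; σ_h top = K_a2×29.10 = 9.164; σ_h base = K_a2×(29.10+15.1×1.2) = 14.87.
P₂ = ½(9.164+14.87)×1.2 = 14.42. Total P_a = 6.623+14.42 = 21.04 kN/m.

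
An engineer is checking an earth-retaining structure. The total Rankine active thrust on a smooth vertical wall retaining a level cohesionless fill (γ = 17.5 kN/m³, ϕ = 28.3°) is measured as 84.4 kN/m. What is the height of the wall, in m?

K_a = 0.3568. P_a = ½ K_a γ H² ⇒ H = √(2P_a/(K_a γ)).
H = √(2×84.4/(0.3568×17.5)) = 5.200 m.

5.20 m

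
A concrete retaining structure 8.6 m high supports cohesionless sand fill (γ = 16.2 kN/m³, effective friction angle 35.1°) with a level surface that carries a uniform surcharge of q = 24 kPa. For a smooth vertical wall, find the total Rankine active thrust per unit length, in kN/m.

K_a = tan²(45° − φ/2) = 0.2698.
Soil triangle: ½ K_a γ H² = 0.5×0.2698×16.2×8.6² = 161.7 kN/m.
Surcharge rectangle: K_a q H = 0.2698×24×8.6 = 55.69 kN/m.
Total = 161.7 + 55.69 = 217.3 kN/m.

217 kN/m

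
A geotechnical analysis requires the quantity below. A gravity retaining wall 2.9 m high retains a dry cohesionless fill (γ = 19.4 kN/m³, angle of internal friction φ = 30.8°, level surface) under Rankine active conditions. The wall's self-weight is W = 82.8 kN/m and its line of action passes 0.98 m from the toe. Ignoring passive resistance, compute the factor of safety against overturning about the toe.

K_a = tan²(45° − 30.8°/2) = 0.3227.
P_a = ½K_aγH² = 0.5×0.3227×19.4×2.9² = 26.33 kN/m, acting at H/3 = 0.9667 m above the base.
Overturning moment M_o = P_a × H/3 = 26.33 × 0.9667 = 25.45.
Resisting moment M_r = W × 0.98 = 82.8 × 0.98 = 81.14.
FS_overturning = M_r/M_o = 81.14/25.45 = 3.189.

3.19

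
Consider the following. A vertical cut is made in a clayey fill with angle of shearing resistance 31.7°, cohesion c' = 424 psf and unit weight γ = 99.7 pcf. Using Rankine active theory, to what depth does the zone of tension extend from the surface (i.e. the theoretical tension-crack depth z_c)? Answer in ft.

K_a = tan²(45° − 31.7°/2) = 0.3111; √K_a = 0.5577.
The active pressure is zero where K_a γ z = 2c√K_a, so z_c = 2c/(γ√K_a) = 2×424/(99.7×0.5577) = 15.25 ft.

15.3 ft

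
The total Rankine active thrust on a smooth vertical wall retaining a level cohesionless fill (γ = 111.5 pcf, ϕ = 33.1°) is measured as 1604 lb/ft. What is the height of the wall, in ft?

K_a = 0.2936. P_a = ½ K_a γ H² ⇒ H = √(2P_a/(K_a γ)).
H = √(2×1604/(0.2936×111.5)) = 9.900 ft.

9.90 ft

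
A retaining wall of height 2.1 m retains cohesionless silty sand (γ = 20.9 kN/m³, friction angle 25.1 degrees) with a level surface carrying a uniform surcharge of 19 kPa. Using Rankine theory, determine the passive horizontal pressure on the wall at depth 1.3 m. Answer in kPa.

K_p = (1 + sin φ)/(1 − sin φ) = 2.473.
σ_v = γz + q = 20.9 × 1.3 + 19 = 46.17 kPa.
σ_h = K_p σ_v = 2.473 × 46.17 = 114.2 kPa.

114 kPa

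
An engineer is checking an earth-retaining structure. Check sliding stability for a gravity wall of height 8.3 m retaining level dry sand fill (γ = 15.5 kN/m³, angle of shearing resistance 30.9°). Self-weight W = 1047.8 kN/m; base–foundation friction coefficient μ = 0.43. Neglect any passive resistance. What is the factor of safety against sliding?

2.63

K_a = tan²(45° − 30.9°/2) = 0.3214.
P_a = ½K_aγH² = 0.5×0.3214×15.5×8.3² = 171.6 kN/m, acting at H/3 = 2.767 m above the base.
FS_sliding = μW / P_a = 0.43×1047.8 / 171.6 = 2.626.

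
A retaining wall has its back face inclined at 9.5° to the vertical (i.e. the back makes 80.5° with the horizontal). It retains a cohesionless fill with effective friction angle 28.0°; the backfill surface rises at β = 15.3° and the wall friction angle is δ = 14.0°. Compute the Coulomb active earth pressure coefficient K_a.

0.513

K_a = sin²(α+φ) / [sin²α · sin(α−δ) · (1 + √{sin(φ+δ)sin(φ−β) / (sin(α−δ)sin(α+β))})²].
With α = 80.5°, φ = 28.0°, δ = 14.0°, β = 15.3°: K_a = 0.5132.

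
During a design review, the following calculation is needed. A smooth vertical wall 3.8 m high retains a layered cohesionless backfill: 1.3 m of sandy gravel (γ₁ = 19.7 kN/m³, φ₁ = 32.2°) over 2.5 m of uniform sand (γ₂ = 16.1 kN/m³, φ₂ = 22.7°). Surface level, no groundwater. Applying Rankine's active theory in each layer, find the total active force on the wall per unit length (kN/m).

55.7 kN/m

K_a1 = tan²(45°−32.2°/2) = 0.3047; K_a2 = tan²(45°−22.7°/2) = 0.4431.
Layer 1: σ at base = K_a1 γ₁ h₁ = 7.804 kPa; P₁ = ½×7.804×1.3 = 5.073.
Layer 2: σ_v at top = γ₁h₁ = 25.61; σ_h top = K_a2×25.61 = 11.35; σ_h base = K_a2×(25.61+16.1×2.5) = 29.18.
P₂ = ½(11.35+29.18)×2.5 = 50.66. Total P_a = 5.073+50.66 = 55.74 kN/m.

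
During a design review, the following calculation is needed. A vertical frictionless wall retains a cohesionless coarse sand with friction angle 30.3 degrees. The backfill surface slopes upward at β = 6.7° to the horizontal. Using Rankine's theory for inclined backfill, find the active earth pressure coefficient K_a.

K_a = cos β · (cos β − √(cos²β − cos²φ)) / (cos β + √(cos²β − cos²φ)).
cos β = 0.9932, cos φ = 0.8634, √(cos²β − cos²φ) = 0.4909.
K_a = 0.9932 × (0.9932 − 0.4909)/(0.9932 + 0.4909) = 0.3362.

0.336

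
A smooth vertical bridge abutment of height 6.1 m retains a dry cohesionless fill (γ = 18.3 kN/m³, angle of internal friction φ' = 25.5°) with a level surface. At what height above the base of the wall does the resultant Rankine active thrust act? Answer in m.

K_a = 0.3981.
The pressure distribution is triangular, so the resultant acts at H/3 above the base = 6.1/3 = 2.033 m.

2.03 m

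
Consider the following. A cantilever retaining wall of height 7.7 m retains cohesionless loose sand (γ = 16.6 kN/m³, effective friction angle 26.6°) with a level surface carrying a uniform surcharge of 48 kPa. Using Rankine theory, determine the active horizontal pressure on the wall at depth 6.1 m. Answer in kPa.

56.9 kPa

K_a = (1 − sin φ)/(1 + sin φ) = 0.3814.
σ_v = γz + q = 16.6 × 6.1 + 48 = 149.3 kPa.
σ_h = K_a σ_v = 0.3814 × 149.3 = 56.93 kPa.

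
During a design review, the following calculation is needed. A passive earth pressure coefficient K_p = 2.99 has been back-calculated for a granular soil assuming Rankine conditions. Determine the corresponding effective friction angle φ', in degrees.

K_p = (1+sin φ)/(1−sin φ) ⇒ sin φ = (K_p − 1)/(K_p + 1) = 0.4987.
φ = arcsin(0.4987) = 29.92°.

29.9°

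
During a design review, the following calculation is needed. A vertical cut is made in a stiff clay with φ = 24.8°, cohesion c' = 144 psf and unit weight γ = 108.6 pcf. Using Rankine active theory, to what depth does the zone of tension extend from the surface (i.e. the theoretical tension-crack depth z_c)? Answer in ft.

K_a = tan²(45° − 24.8°/2) = 0.4090; √K_a = 0.6395.
The active pressure is zero where K_a γ z = 2c√K_a, so z_c = 2c/(γ√K_a) = 2×144/(108.6×0.6395) = 4.147 ft.

4.15 ft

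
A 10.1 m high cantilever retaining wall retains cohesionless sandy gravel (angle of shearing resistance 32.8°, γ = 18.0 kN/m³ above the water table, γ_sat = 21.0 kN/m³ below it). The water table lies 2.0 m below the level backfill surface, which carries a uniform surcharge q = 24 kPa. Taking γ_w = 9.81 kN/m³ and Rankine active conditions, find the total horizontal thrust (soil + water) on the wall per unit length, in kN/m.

600 kN/m

K_a = tan²(45° − φ/2) = 0.2973.
γ' = 21.0 − 9.81 = 11.19 kN/m³. h₂ = H − d_w = 8.1 m.
σ'_h: at surface K_a·q = 7.134; at WT K_a(q+γd_w) = 17.84; at base K_a(q+γd_w+γ'h₂) = 44.78 kPa.
P₁ = ½(7.134+17.84)×2.0 = 24.97; P₂ = ½(17.84+44.78)×8.1 = 253.6; P_w = ½γ_w h₂² = 321.8.
Total = 24.97+253.6+321.8 = 600.4 kN/m.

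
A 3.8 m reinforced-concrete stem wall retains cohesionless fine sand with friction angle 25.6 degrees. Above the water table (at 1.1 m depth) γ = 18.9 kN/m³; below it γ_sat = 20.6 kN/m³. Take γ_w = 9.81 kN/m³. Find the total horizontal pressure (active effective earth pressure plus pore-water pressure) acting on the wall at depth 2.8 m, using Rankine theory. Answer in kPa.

32.2 kPa

K_a = (1 − sin φ)/(1 + sin φ) = 0.3966.
γ' = 20.6 − 9.81 = 10.79 kN/m³.
Effective vertical stress at 2.8 m: σ'_v = 18.9×1.1 + 10.79×1.70 = 39.13 kPa.
σ'_h = K_a σ'_v = 0.3966 × 39.13 = 15.52 kPa; u = γ_w × 1.70 = 16.68 kPa.
Total σ_h = 15.52 + 16.68 = 32.20 kPa.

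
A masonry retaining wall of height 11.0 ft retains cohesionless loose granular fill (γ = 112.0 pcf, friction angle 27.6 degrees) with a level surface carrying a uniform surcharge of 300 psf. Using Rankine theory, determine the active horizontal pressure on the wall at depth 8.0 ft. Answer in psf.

K_a = (1 − sin φ)/(1 + sin φ) = 0.3668.
σ_v = γz + q = 112.0 × 8.0 + 300 = 1196 psf.
σ_h = K_a σ_v = 0.3668 × 1196 = 438.7 psf.

439 psf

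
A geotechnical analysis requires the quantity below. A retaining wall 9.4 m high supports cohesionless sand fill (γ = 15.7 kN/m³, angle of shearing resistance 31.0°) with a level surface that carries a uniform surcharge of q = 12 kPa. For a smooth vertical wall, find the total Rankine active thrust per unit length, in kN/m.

K_a = tan²(45° − φ/2) = 0.3201.
Soil triangle: ½ K_a γ H² = 0.5×0.3201×15.7×9.4² = 222.0 kN/m.
Surcharge rectangle: K_a q H = 0.3201×12×9.4 = 36.11 kN/m.
Total = 222.0 + 36.11 = 258.1 kN/m.

258 kN/m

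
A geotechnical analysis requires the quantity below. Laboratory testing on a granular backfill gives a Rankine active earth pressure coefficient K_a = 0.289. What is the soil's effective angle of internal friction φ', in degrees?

33.5°

K_a = tan²(45° − φ/2) ⇒ 45° − φ/2 = arctan(√0.289) = 28.26°.
φ = 2(45° − 28.26°) = 33.48°.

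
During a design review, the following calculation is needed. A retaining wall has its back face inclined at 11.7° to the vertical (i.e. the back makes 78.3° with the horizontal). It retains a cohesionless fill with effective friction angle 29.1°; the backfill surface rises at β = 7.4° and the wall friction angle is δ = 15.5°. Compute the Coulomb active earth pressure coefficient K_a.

K_a = sin²(α+φ) / [sin²α · sin(α−δ) · (1 + √{sin(φ+δ)sin(φ−β) / (sin(α−δ)sin(α+β))})²].
With α = 78.3°, φ = 29.1°, δ = 15.5°, β = 7.4°: K_a = 0.4496.

0.450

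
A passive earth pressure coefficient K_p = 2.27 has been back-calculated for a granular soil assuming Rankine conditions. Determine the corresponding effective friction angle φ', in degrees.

22.9°

K_p = (1+sin φ)/(1−sin φ) ⇒ sin φ = (K_p − 1)/(K_p + 1) = 0.3884.
φ = arcsin(0.3884) = 22.85°.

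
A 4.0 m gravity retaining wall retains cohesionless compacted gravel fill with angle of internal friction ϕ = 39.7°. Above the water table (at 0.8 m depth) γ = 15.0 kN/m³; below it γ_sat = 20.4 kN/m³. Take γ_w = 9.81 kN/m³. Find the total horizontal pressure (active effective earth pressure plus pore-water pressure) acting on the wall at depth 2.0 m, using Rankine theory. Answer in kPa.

17.2 kPa

K_a = (1 − sin φ)/(1 + sin φ) = 0.2204.
γ' = 20.4 − 9.81 = 10.59 kN/m³.
Effective vertical stress at 2.0 m: σ'_v = 15.0×0.8 + 10.59×1.20 = 24.71 kPa.
σ'_h = K_a σ'_v = 0.2204 × 24.71 = 5.446 kPa; u = γ_w × 1.20 = 11.77 kPa.
Total σ_h = 5.446 + 11.77 = 17.22 kPa.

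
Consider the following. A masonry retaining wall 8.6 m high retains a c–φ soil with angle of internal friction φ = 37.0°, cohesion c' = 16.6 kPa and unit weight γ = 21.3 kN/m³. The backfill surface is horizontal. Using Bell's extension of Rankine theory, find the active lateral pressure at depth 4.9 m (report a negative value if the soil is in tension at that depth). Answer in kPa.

K_a = (1 − sin φ)/(1 + sin φ) = 0.2486.
σ_a = K_a γ z − 2c√K_a = 0.2486×21.3×4.9 − 2×16.6×0.4986 = 9.392 kPa.

9.39 kPa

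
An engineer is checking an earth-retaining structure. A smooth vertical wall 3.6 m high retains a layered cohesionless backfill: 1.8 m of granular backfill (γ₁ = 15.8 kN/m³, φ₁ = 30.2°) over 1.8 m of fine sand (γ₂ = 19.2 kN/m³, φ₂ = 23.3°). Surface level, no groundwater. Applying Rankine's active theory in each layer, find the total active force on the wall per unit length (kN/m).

44.1 kN/m

K_a1 = tan²(45°−30.2°/2) = 0.3307; K_a2 = tan²(45°−23.3°/2) = 0.4331.
Layer 1: σ at base = K_a1 γ₁ h₁ = 9.404 kPa; P₁ = ½×9.404×1.8 = 8.463.
Layer 2: σ_v at top = γ₁h₁ = 28.44; σ_h top = K_a2×28.44 = 12.32; σ_h base = K_a2×(28.44+19.2×1.8) = 27.29.
P₂ = ½(12.32+27.29)×1.8 = 35.64. Total P_a = 8.463+35.64 = 44.11 kN/m.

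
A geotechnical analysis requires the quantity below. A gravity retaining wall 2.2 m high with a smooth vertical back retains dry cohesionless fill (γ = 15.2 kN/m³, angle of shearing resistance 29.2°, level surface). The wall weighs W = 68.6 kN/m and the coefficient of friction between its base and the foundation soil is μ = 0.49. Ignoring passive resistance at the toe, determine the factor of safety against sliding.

2.65

K_a = tan²(45° − 29.2°/2) = 0.3442.
P_a = ½K_aγH² = 0.5×0.3442×15.2×2.2² = 12.66 kN/m, acting at H/3 = 0.7333 m above the base.
FS_sliding = μW / P_a = 0.49×68.6 / 12.66 = 2.655.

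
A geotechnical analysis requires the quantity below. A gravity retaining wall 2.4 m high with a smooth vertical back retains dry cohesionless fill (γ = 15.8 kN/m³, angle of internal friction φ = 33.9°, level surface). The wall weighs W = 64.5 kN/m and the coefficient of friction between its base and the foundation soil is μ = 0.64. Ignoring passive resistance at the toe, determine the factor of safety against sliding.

3.20

K_a = tan²(45° − 33.9°/2) = 0.2839.
P_a = ½K_aγH² = 0.5×0.2839×15.8×2.4² = 12.92 kN/m, acting at H/3 = 0.8000 m above the base.
FS_sliding = μW / P_a = 0.64×64.5 / 12.92 = 3.195.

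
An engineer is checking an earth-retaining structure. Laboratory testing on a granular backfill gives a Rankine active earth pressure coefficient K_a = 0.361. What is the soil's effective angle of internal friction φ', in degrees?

K_a = tan²(45° − φ/2) ⇒ 45° − φ/2 = arctan(√0.361) = 31.00°.
φ = 2(45° − 31.00°) = 28.00°.

28.0°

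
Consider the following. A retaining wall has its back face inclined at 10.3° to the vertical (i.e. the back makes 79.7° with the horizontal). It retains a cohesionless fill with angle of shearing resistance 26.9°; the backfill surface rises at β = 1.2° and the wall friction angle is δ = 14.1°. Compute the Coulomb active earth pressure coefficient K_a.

0.427

K_a = sin²(α+φ) / [sin²α · sin(α−δ) · (1 + √{sin(φ+δ)sin(φ−β) / (sin(α−δ)sin(α+β))})²].
With α = 79.7°, φ = 26.9°, δ = 14.1°, β = 1.2°: K_a = 0.4267.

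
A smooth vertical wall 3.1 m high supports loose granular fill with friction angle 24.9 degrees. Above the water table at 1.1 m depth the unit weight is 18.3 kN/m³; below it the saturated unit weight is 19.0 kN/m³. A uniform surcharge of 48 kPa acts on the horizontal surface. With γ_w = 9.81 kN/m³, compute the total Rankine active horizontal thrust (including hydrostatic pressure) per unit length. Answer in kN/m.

K_a = tan²(45° − φ/2) = 0.4074.
γ' = 19.0 − 9.81 = 9.190 kN/m³. h₂ = H − d_w = 2.0 m.
σ'_h: at surface K_a·q = 19.56; at WT K_a(q+γd_w) = 27.76; at base K_a(q+γd_w+γ'h₂) = 35.25 kPa.
P₁ = ½(19.56+27.76)×1.1 = 26.02; P₂ = ½(27.76+35.25)×2.0 = 63.00; P_w = ½γ_w h₂² = 19.62.
Total = 26.02+63.00+19.62 = 108.6 kN/m.

109 kN/m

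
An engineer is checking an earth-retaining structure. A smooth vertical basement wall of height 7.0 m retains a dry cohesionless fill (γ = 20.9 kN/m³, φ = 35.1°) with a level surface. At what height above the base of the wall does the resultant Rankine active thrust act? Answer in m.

2.33 m

K_a = 0.2698.
The pressure distribution is triangular, so the resultant acts at H/3 above the base = 7.0/3 = 2.333 m.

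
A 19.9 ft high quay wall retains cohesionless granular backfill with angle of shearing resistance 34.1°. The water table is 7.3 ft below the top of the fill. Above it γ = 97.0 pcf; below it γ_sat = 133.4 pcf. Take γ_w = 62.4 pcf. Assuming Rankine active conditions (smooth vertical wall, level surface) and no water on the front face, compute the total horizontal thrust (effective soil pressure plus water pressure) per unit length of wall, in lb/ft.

K_a = tan²(45° − φ/2) = 0.2815.
γ' = 133.4 − 62.4 = 71.00 pcf. Depth below WT = 12.6 ft.
σ'_h at WT = K_a γ d_w = 199.3 psf; at base = 199.3 + K_a γ' × 12.6 = 451.2 psf.
P₁ (0–7.3 ft) = ½×199.3×7.3 = 727.6. P₂ (7.3–19.9 ft) = ½(199.3+451.2)×12.6 = 4098.
P_w = ½ γ_w h₂² = 0.5×62.4×12.6² = 4953. Total = 727.6+4098+4953 = 9779 lb/ft.

9780 lb/ft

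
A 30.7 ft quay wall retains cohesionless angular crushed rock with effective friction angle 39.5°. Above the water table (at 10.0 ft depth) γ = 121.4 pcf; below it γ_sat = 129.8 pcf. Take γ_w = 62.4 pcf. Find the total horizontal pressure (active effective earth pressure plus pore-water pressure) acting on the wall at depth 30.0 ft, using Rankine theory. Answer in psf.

K_a = (1 − sin φ)/(1 + sin φ) = 0.2224.
γ' = 129.8 − 62.4 = 67.40 pcf.
Effective vertical stress at 30.0 ft: σ'_v = 121.4×10.0 + 67.40×20.0 = 2562 psf.
σ'_h = K_a σ'_v = 0.2224 × 2562 = 569.9 psf; u = γ_w × 20.0 = 1248 psf.
Total σ_h = 569.9 + 1248 = 1818 psf.

1820 psf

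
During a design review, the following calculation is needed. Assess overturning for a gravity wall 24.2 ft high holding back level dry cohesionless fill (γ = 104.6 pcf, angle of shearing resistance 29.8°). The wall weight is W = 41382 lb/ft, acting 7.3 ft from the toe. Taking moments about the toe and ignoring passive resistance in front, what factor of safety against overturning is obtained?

K_a = tan²(45° − 29.8°/2) = 0.3360.
P_a = ½K_aγH² = 0.5×0.3360×104.6×24.2² = 10290 lb/ft, acting at H/3 = 8.067 ft above the base.
Overturning moment M_o = P_a × H/3 = 10290 × 8.067 = 83020.
Resisting moment M_r = W × 7.3 = 41382 × 7.3 = 302100.
FS_overturning = M_r/M_o = 302100/83020 = 3.639.

3.64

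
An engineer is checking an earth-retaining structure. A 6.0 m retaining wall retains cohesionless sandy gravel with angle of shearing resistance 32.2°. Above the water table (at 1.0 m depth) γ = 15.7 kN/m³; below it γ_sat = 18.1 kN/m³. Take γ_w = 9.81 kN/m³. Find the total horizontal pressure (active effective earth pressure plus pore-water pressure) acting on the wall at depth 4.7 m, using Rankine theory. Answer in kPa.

50.4 kPa

K_a = (1 − sin φ)/(1 + sin φ) = 0.3047.
γ' = 18.1 − 9.81 = 8.290 kN/m³.
Effective vertical stress at 4.7 m: σ'_v = 15.7×1.0 + 8.290×3.70 = 46.37 kPa.
σ'_h = K_a σ'_v = 0.3047 × 46.37 = 14.13 kPa; u = γ_w × 3.70 = 36.30 kPa.
Total σ_h = 14.13 + 36.30 = 50.43 kPa.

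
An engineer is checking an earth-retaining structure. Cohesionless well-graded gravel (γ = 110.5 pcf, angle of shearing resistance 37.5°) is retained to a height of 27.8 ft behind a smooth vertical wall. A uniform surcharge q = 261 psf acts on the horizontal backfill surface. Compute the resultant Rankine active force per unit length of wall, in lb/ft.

K_a = tan²(45° − φ/2) = 0.2432.
Soil triangle: ½ K_a γ H² = 0.5×0.2432×110.5×27.8² = 10380 lb/ft.
Surcharge rectangle: K_a q H = 0.2432×261×27.8 = 1765 lb/ft.
Total = 10380 + 1765 = 12150 lb/ft.

12100 lb/ft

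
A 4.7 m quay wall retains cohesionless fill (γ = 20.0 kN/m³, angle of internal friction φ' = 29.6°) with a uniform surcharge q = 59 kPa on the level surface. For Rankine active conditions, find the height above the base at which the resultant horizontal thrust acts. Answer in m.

2.00 m

K_a = 0.3387.
Triangular part P₁ = ½K_aγH² = 74.83 at H/3 = 1.567 m; rectangular part P₂ = K_a q H = 93.93 at H/2 = 2.350 m.
ȳ = (P₁·1.567 + P₂·2.350)/(P₁+P₂) = 2.003 m.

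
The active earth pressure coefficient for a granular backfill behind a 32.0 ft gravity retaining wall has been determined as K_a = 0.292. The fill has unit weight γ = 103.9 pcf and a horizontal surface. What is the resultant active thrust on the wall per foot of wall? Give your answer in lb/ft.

15500 lb/ft

P = ½ K_a γ H² = 0.5 × 0.292 × 103.9 × 32.0² = 15530 lb/ft.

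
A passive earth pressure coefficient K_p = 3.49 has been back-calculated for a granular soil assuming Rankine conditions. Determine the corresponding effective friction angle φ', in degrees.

33.7°

K_p = (1+sin φ)/(1−sin φ) ⇒ sin φ = (K_p − 1)/(K_p + 1) = 0.5546.
φ = arcsin(0.5546) = 33.68°.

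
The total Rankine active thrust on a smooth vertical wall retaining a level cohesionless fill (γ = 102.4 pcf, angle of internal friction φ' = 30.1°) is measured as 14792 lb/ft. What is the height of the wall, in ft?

29.5 ft

K_a = 0.3320. P_a = ½ K_a γ H² ⇒ H = √(2P_a/(K_a γ)).
H = √(2×14792/(0.3320×102.4)) = 29.50 ft.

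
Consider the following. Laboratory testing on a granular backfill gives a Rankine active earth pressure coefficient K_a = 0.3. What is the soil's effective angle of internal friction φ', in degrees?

32.6°

K_a = tan²(45° − φ/2) ⇒ 45° − φ/2 = arctan(√0.3) = 28.71°.
φ = 2(45° − 28.71°) = 32.58°.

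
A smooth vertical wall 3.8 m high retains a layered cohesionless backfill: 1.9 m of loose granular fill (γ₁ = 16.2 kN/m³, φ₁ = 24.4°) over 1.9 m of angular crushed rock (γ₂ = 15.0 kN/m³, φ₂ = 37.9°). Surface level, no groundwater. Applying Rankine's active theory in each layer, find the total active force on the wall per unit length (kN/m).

32.6 kN/m

K_a1 = tan²(45°−24.4°/2) = 0.4153; K_a2 = tan²(45°−37.9°/2) = 0.2389.
Layer 1: σ at base = K_a1 γ₁ h₁ = 12.78 kPa; P₁ = ½×12.78×1.9 = 12.14.
Layer 2: σ_v at top = γ₁h₁ = 30.78; σ_h top = K_a2×30.78 = 7.355; σ_h base = K_a2×(30.78+15.0×1.9) = 14.16.
P₂ = ½(7.355+14.16)×1.9 = 20.44. Total P_a = 12.14+20.44 = 32.59 kN/m.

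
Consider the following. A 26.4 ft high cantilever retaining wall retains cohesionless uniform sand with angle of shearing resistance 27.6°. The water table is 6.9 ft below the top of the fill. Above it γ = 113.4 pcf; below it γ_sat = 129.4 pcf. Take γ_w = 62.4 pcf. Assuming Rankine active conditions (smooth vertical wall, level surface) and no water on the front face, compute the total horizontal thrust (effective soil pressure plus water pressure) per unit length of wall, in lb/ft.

K_a = tan²(45° − φ/2) = 0.3668.
γ' = 129.4 − 62.4 = 67.00 pcf. Depth below WT = 19.5 ft.
σ'_h at WT = K_a γ d_w = 287.0 psf; at base = 287.0 + K_a γ' × 19.5 = 766.2 psf.
P₁ (0–6.9 ft) = ½×287.0×6.9 = 990.1. P₂ (6.9–26.4 ft) = ½(287.0+766.2)×19.5 = 10270.
P_w = ½ γ_w h₂² = 0.5×62.4×19.5² = 11860. Total = 990.1+10270+11860 = 23120 lb/ft.

23100 lb/ft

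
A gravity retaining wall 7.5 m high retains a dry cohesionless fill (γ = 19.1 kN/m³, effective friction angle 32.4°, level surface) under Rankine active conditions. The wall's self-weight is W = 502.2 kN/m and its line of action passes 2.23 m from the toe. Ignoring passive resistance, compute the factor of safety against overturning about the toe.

2.76

K_a = tan²(45° − 32.4°/2) = 0.3022.
P_a = ½K_aγH² = 0.5×0.3022×19.1×7.5² = 162.4 kN/m, acting at H/3 = 2.500 m above the base.
Overturning moment M_o = P_a × H/3 = 162.4 × 2.500 = 405.9.
Resisting moment M_r = W × 2.23 = 502.2 × 2.23 = 1120.
FS_overturning = M_r/M_o = 1120/405.9 = 2.759.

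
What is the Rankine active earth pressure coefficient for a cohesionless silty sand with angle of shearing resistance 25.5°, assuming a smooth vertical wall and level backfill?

0.398

K_a = tan²(45° − φ/2) = tan²(32.25°) = 0.3981.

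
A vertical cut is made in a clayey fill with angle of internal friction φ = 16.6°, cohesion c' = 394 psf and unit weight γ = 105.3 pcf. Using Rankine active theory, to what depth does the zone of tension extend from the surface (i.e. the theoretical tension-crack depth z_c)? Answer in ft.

10.0 ft

K_a = tan²(45° − 16.6°/2) = 0.5556; √K_a = 0.7454.
The active pressure is zero where K_a γ z = 2c√K_a, so z_c = 2c/(γ√K_a) = 2×394/(105.3×0.7454) = 10.04 ft.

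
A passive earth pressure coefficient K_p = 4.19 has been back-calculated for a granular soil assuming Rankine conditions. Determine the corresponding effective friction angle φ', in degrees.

K_p = (1+sin φ)/(1−sin φ) ⇒ sin φ = (K_p − 1)/(K_p + 1) = 0.6146.
φ = arcsin(0.6146) = 37.93°.

37.9°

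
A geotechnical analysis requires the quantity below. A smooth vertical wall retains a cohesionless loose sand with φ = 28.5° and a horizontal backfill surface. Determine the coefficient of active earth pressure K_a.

K_a = (1 − sin φ)/(1 + sin φ) = (1 − sin 28.5°)/(1 + sin 28.5°) = 0.3540.

0.354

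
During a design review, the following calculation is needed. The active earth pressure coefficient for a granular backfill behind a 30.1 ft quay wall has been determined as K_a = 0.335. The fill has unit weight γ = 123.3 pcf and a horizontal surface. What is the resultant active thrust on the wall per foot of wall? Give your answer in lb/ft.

P = ½ K_a γ H² = 0.5 × 0.335 × 123.3 × 30.1² = 18710 lb/ft.

18700 lb/ft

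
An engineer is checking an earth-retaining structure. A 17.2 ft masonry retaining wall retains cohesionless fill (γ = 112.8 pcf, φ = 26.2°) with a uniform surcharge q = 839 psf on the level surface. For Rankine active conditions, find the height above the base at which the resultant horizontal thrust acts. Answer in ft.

K_a = 0.3874.
Triangular part P₁ = ½K_aγH² = 6465 at H/3 = 5.733 ft; rectangular part P₂ = K_a q H = 5591 at H/2 = 8.600 ft.
ȳ = (P₁·5.733 + P₂·8.600)/(P₁+P₂) = 7.063 ft.

7.06 ft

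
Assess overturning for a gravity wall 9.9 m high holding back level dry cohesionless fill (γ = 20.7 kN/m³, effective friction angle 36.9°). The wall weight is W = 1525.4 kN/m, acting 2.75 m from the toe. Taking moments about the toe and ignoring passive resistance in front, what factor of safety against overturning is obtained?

K_a = tan²(45° − 36.9°/2) = 0.2497.
P_a = ½K_aγH² = 0.5×0.2497×20.7×9.9² = 253.3 kN/m, acting at H/3 = 3.300 m above the base.
Overturning moment M_o = P_a × H/3 = 253.3 × 3.300 = 835.8.
Resisting moment M_r = W × 2.75 = 1525.4 × 2.75 = 4195.
FS_overturning = M_r/M_o = 4195/835.8 = 5.019.

5.02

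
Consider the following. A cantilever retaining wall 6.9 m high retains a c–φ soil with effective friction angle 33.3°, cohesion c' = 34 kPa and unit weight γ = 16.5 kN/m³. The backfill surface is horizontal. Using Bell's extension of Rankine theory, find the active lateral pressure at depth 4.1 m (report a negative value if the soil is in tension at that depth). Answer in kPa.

K_a = (1 − sin φ)/(1 + sin φ) = 0.2911.
σ_a = K_a γ z − 2c√K_a = 0.2911×16.5×4.1 − 2×34×0.5396 = -17.00 kPa.

-17.0 kPa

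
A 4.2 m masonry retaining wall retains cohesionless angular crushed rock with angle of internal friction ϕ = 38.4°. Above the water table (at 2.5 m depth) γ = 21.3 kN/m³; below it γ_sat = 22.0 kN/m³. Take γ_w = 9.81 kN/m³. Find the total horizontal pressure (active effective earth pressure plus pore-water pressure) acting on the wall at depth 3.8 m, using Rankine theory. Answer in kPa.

K_a = (1 − sin φ)/(1 + sin φ) = 0.2337.
γ' = 22.0 − 9.81 = 12.19 kN/m³.
Effective vertical stress at 3.8 m: σ'_v = 21.3×2.5 + 12.19×1.30 = 69.10 kPa.
σ'_h = K_a σ'_v = 0.2337 × 69.10 = 16.15 kPa; u = γ_w × 1.30 = 12.75 kPa.
Total σ_h = 16.15 + 12.75 = 28.90 kPa.

28.9 kPa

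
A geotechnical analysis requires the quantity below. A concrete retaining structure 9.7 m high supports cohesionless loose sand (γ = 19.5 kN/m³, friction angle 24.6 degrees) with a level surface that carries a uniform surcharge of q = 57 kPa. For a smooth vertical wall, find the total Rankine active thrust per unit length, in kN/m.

K_a = tan²(45° − φ/2) = 0.4121.
Soil triangle: ½ K_a γ H² = 0.5×0.4121×19.5×9.7² = 378.1 kN/m.
Surcharge rectangle: K_a q H = 0.4121×57×9.7 = 227.9 kN/m.
Total = 378.1 + 227.9 = 606.0 kN/m.

606 kN/m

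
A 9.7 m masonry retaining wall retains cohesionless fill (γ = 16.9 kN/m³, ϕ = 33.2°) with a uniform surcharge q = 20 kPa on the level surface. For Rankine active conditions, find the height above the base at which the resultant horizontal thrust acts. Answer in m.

3.55 m

K_a = 0.2924.
Triangular part P₁ = ½K_aγH² = 232.4 at H/3 = 3.233 m; rectangular part P₂ = K_a q H = 56.72 at H/2 = 4.850 m.
ȳ = (P₁·3.233 + P₂·4.850)/(P₁+P₂) = 3.550 m.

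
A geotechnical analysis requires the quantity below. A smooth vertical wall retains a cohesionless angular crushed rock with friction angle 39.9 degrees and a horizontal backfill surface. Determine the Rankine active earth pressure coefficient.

0.218

K_a = tan²(45° − φ/2) = tan²(25.05°) = 0.2184.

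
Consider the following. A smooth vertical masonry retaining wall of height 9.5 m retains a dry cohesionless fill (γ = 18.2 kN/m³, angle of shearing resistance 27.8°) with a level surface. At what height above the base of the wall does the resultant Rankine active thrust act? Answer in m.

K_a = 0.3639.
The pressure distribution is triangular, so the resultant acts at H/3 above the base = 9.5/3 = 3.167 m.

3.17 m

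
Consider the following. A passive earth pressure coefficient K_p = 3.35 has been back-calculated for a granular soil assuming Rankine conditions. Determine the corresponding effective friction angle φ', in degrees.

32.7°

K_p = (1+sin φ)/(1−sin φ) ⇒ sin φ = (K_p − 1)/(K_p + 1) = 0.5402.
φ = arcsin(0.5402) = 32.70°.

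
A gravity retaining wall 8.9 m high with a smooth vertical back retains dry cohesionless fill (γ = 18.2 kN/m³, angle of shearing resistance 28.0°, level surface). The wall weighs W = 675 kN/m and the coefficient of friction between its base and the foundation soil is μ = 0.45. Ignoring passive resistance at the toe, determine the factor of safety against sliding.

K_a = tan²(45° − 28.0°/2) = 0.3610.
P_a = ½K_aγH² = 0.5×0.3610×18.2×8.9² = 260.2 kN/m, acting at H/3 = 2.967 m above the base.
FS_sliding = μW / P_a = 0.45×675 / 260.2 = 1.167.

1.17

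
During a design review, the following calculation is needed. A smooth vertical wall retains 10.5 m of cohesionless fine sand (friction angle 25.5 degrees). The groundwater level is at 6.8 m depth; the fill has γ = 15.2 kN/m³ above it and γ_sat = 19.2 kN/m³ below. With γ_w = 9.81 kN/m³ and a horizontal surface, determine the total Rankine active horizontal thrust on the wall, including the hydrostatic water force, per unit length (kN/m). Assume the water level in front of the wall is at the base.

K_a = tan²(45° − φ/2) = 0.3981.
γ' = 19.2 − 9.81 = 9.390 kN/m³. Depth below WT = 3.7 m.
σ'_h at WT = K_a γ d_w = 41.15 kPa; at base = 41.15 + K_a γ' × 3.7 = 54.98 kPa.
P₁ (0–6.8 m) = ½×41.15×6.8 = 139.9. P₂ (6.8–10.5 m) = ½(41.15+54.98)×3.7 = 177.8.
P_w = ½ γ_w h₂² = 0.5×9.81×3.7² = 67.15. Total = 139.9+177.8+67.15 = 384.9 kN/m.

385 kN/m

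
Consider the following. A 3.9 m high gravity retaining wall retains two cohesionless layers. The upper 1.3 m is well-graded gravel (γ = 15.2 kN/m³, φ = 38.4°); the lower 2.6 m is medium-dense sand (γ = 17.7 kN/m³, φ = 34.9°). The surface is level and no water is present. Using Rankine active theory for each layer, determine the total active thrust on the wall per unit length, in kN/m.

33.3 kN/m

K_a1 = tan²(45°−38.4°/2) = 0.2337; K_a2 = tan²(45°−34.9°/2) = 0.2721.
Layer 1: σ at base = K_a1 γ₁ h₁ = 4.618 kPa; P₁ = ½×4.618×1.3 = 3.002.
Layer 2: σ_v at top = γ₁h₁ = 19.76; σ_h top = K_a2×19.76 = 5.378; σ_h base = K_a2×(19.76+17.7×2.6) = 17.90.
P₂ = ½(5.378+17.90)×2.6 = 30.26. Total P_a = 3.002+30.26 = 33.26 kN/m.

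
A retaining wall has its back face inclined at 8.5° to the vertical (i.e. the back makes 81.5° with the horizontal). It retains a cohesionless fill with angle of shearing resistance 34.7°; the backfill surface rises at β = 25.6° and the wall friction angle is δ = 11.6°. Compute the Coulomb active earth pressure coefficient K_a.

0.476

K_a = sin²(α+φ) / [sin²α · sin(α−δ) · (1 + √{sin(φ+δ)sin(φ−β) / (sin(α−δ)sin(α+β))})²].
With α = 81.5°, φ = 34.7°, δ = 11.6°, β = 25.6°: K_a = 0.4760.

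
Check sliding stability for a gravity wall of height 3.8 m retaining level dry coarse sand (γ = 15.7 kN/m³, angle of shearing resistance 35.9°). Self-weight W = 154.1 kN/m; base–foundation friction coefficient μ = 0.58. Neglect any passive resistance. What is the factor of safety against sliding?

K_a = tan²(45° − 35.9°/2) = 0.2607.
P_a = ½K_aγH² = 0.5×0.2607×15.7×3.8² = 29.56 kN/m, acting at H/3 = 1.267 m above the base.
FS_sliding = μW / P_a = 0.58×154.1 / 29.56 = 3.024.

3.02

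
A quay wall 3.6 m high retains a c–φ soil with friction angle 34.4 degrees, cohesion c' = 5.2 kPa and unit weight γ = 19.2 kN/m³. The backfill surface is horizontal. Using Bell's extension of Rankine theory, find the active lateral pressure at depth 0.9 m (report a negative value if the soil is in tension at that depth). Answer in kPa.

-0.680 kPa

K_a = (1 − sin φ)/(1 + sin φ) = 0.2780.
σ_a = K_a γ z − 2c√K_a = 0.2780×19.2×0.9 − 2×5.2×0.5272 = -0.6798 kPa.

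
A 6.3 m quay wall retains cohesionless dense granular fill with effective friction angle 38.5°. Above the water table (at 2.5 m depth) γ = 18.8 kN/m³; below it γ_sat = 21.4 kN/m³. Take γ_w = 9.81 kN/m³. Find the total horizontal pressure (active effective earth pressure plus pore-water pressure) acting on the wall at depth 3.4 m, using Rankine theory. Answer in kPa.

22.2 kPa

K_a = (1 − sin φ)/(1 + sin φ) = 0.2327.
γ' = 21.4 − 9.81 = 11.59 kN/m³.
Effective vertical stress at 3.4 m: σ'_v = 18.8×2.5 + 11.59×0.900 = 57.43 kPa.
σ'_h = K_a σ'_v = 0.2327 × 57.43 = 13.36 kPa; u = γ_w × 0.900 = 8.829 kPa.
Total σ_h = 13.36 + 8.829 = 22.19 kPa.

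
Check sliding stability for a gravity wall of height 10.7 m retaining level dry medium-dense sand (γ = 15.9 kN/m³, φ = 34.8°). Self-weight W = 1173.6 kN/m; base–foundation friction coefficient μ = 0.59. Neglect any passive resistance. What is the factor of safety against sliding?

K_a = tan²(45° − 34.8°/2) = 0.2733.
P_a = ½K_aγH² = 0.5×0.2733×15.9×10.7² = 248.8 kN/m, acting at H/3 = 3.567 m above the base.
FS_sliding = μW / P_a = 0.59×1173.6 / 248.8 = 2.783.

2.78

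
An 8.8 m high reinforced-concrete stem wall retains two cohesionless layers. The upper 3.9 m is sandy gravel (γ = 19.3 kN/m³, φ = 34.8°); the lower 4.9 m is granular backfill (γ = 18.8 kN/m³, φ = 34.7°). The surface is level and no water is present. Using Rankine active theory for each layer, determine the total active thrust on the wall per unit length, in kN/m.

203 kN/m

K_a1 = tan²(45°−34.8°/2) = 0.2733; K_a2 = tan²(45°−34.7°/2) = 0.2745.
Layer 1: σ at base = K_a1 γ₁ h₁ = 20.57 kPa; P₁ = ½×20.57×3.9 = 40.11.
Layer 2: σ_v at top = γ₁h₁ = 75.27; σ_h top = K_a2×75.27 = 20.66; σ_h base = K_a2×(75.27+18.8×4.9) = 45.94.
P₂ = ½(20.66+45.94)×4.9 = 163.2. Total P_a = 40.11+163.2 = 203.3 kN/m.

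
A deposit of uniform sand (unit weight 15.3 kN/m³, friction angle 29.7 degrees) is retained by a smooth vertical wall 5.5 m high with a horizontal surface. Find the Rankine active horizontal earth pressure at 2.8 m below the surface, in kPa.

K_a = (1 − sin φ)/(1 + sin φ) = 0.3374.
σ_h = K_a γ z = 0.3374 × 15.3 × 2.8 = 14.45 kPa.

14.5 kPa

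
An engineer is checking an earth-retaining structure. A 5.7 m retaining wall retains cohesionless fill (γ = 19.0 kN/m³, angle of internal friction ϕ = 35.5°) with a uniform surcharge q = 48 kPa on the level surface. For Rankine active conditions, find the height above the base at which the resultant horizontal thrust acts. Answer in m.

K_a = 0.2653.
Triangular part P₁ = ½K_aγH² = 81.87 at H/3 = 1.900 m; rectangular part P₂ = K_a q H = 72.58 at H/2 = 2.850 m.
ȳ = (P₁·1.900 + P₂·2.850)/(P₁+P₂) = 2.346 m.

2.35 m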